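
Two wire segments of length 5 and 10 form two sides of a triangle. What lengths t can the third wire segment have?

5 < t < 15

By the triangle inequality, t must be less than 5 + 10 = 15 and greater than |5 − 10| = 5.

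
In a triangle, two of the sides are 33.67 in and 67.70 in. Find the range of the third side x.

34.03 < x < 101.37

By the triangle inequality, x must be less than 33.67 + 67.70 = 101.37 and greater than |33.67 − 67.70| = 34.03.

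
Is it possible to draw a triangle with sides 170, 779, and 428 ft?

The longest side is 779, but the other two sum to only 598.
598 < 779, so the triangle inequality fails.

No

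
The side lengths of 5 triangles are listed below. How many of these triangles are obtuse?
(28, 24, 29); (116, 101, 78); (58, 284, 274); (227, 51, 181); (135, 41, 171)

3

(28,24,29): 24²+28² = 1360 > 841 = 29² → acute
(116,101,78): 78²+101² = 16285 > 13456 = 116² → acute
(58,284,274): 58²+274² = 78440 < 80656 = 284² → obtuse
(227,51,181): 51²+181² = 35362 < 51529 = 227² → obtuse
(135,41,171): 41²+135² = 19906 < 29241 = 171² → obtuse
3 of the 5 are obtuse.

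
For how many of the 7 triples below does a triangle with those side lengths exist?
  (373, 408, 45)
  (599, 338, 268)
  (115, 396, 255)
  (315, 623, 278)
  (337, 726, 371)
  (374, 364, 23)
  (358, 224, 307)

4

(45,373,408): 45+373 > 408 → valid
(268,338,599): 268+338 > 599 → valid
(115,255,396): 115+255 ≤ 396 → not valid
(278,315,623): 278+315 ≤ 623 → not valid
(337,371,726): 337+371 ≤ 726 → not valid
(23,364,374): 23+364 > 374 → valid
(224,307,358): 224+307 > 358 → valid
4 of the 7 triples form a triangle.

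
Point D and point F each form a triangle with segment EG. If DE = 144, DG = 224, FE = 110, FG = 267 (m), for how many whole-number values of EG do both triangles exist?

210

From triangle DEG: 80 < EG < 368.
From triangle FEG: 157 < EG < 377.
Intersection: 157 < EG < 368, so integers 158 through 367: 210 values.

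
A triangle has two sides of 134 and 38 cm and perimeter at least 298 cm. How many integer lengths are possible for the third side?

Triangle inequality: 96 < x < 172. Perimeter ≥ 298 gives x ≥ 298 − 134 − 38 = 126.
So 126 ≤ x < 172; integers 126 through 171: 46 values.

46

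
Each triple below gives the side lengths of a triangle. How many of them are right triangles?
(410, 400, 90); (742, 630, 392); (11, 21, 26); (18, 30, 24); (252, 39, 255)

(410,400,90): 90²+400² = 168100 = 410² → right
(742,630,392): 392²+630² = 550564 = 742² → right
(11,21,26): 11²+21² = 562 < 676 = 26² → obtuse
(18,30,24): 18²+24² = 900 = 30² → right
(252,39,255): 39²+252² = 65025 = 255² → right
4 of the 5 are right.

4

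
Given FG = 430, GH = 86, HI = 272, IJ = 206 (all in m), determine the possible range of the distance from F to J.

The maximum is all hops collinear in one direction: 430 + 86 + 272 + 206 = 994.
The longest hop is 430; the others sum to 564. Since 430 ≤ 564, the path can fold back on itself completely, so the minimum distance is 0.

0 ≤ FJ ≤ 994 m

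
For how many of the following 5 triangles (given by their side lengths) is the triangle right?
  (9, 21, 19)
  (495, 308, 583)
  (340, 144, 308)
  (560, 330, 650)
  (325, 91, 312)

(9,21,19): 9²+19² = 442 > 441 = 21² → acute
(495,308,583): 308²+495² = 339889 = 583² → right
(340,144,308): 144²+308² = 115600 = 340² → right
(560,330,650): 330²+560² = 422500 = 650² → right
(325,91,312): 91²+312² = 105625 = 325² → right
4 of the 5 are right.

4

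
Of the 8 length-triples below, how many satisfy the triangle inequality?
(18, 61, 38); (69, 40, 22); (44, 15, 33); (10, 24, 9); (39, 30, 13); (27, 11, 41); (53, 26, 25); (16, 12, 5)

(18,38,61): 18+38 ≤ 61 → not valid
(22,40,69): 22+40 ≤ 69 → not valid
(15,33,44): 15+33 > 44 → valid
(9,10,24): 9+10 ≤ 24 → not valid
(13,30,39): 13+30 > 39 → valid
(11,27,41): 11+27 ≤ 41 → not valid
(25,26,53): 25+26 ≤ 53 → not valid
(5,12,16): 5+12 > 16 → valid
3 of the 8 triples form a triangle.

3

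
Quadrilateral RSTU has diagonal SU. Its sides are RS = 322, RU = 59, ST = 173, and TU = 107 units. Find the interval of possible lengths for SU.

From triangle RSU: |322 − 59| < SU < 322 + 59, i.e. 263 < SU < 381.
From triangle TSU: 66 < SU < 280.
Both must hold, so SU lies in the intersection.

263 < SU < 280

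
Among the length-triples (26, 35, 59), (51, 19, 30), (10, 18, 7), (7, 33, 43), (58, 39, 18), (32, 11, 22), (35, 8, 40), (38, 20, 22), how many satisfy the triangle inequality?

(26,35,59): 26+35 > 59 → valid
(19,30,51): 19+30 ≤ 51 → not valid
(7,10,18): 7+10 ≤ 18 → not valid
(7,33,43): 7+33 ≤ 43 → not valid
(18,39,58): 18+39 ≤ 58 → not valid
(11,22,32): 11+22 > 32 → valid
(8,35,40): 8+35 > 40 → valid
(20,22,38): 20+22 > 38 → valid
4 of the 8 triples form a triangle.

4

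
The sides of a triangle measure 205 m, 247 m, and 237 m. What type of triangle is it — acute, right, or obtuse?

Compare the square of the longest side to the sum of squares of the other two: 205² + 237² = 98194 > 61009 = 247².

acute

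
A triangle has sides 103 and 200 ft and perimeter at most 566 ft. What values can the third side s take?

97 < s ≤ 263

Triangle inequality alone gives 97 < s < 303.
The perimeter condition gives s ≤ 566 − 103 − 200 = 263.
Intersecting the two: 97 < s ≤ 263.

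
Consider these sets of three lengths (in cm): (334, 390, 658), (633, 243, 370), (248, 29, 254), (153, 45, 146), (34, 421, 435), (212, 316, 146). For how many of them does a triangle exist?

5

(334,390,658): 334+390 > 658 → valid
(243,370,633): 243+370 ≤ 633 → not valid
(29,248,254): 29+248 > 254 → valid
(45,146,153): 45+146 > 153 → valid
(34,421,435): 34+421 > 435 → valid
(146,212,316): 146+212 > 316 → valid
5 of the 6 triples form a triangle.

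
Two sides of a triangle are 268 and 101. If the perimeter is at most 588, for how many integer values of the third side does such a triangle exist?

52

Triangle inequality: 167 < x < 369. Perimeter ≤ 588 gives x ≤ 588 − 268 − 101 = 219.
So 167 < x ≤ 219; integers 168 through 219: 52 values.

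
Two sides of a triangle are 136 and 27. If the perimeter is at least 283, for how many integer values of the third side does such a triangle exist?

Triangle inequality: 109 < x < 163. Perimeter ≥ 283 gives x ≥ 283 − 136 − 27 = 120.
So 120 ≤ x < 163; integers 120 through 162: 43 values.

43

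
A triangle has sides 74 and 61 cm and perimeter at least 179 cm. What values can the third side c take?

Triangle inequality alone gives 13 < c < 135.
The perimeter condition gives c ≥ 179 − 74 − 61 = 44.
Intersecting the two: 44 ≤ c < 135.

44 ≤ c < 135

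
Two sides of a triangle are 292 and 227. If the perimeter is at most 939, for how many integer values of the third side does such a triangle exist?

Triangle inequality: 65 < x < 519. Perimeter ≤ 939 gives x ≤ 939 − 292 − 227 = 420.
So 65 < x ≤ 420; integers 66 through 420: 355 values.

355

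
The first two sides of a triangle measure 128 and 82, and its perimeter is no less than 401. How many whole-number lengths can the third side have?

Triangle inequality: 46 < x < 210. Perimeter ≥ 401 gives x ≥ 401 − 128 − 82 = 191.
So 191 ≤ x < 210; integers 191 through 209: 19 values.

19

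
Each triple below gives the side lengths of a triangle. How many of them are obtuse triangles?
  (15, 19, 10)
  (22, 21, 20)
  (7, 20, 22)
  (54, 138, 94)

3

(15,19,10): 10²+15² = 325 < 361 = 19² → obtuse
(22,21,20): 20²+21² = 841 > 484 = 22² → acute
(7,20,22): 7²+20² = 449 < 484 = 22² → obtuse
(54,138,94): 54²+94² = 11752 < 19044 = 138² → obtuse
3 of the 4 are obtuse.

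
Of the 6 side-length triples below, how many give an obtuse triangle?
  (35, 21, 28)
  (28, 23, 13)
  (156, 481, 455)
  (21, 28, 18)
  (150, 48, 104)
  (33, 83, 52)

4

(35,21,28): 21²+28² = 1225 = 35² → right
(28,23,13): 13²+23² = 698 < 784 = 28² → obtuse
(156,481,455): 156²+455² = 231361 = 481² → right
(21,28,18): 18²+21² = 765 < 784 = 28² → obtuse
(150,48,104): 48²+104² = 13120 < 22500 = 150² → obtuse
(33,83,52): 33²+52² = 3793 < 6889 = 83² → obtuse
4 of the 6 are obtuse.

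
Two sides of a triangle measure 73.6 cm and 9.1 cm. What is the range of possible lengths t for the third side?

64.5 < t < 82.7 (cm)

By the triangle inequality, t must be less than 73.6 + 9.1 = 82.7 and greater than |73.6 − 9.1| = 64.5.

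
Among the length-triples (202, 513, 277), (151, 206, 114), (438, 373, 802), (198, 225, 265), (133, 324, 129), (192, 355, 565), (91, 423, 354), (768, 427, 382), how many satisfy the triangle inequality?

5

(202,277,513): 202+277 ≤ 513 → not valid
(114,151,206): 114+151 > 206 → valid
(373,438,802): 373+438 > 802 → valid
(198,225,265): 198+225 > 265 → valid
(129,133,324): 129+133 ≤ 324 → not valid
(192,355,565): 192+355 ≤ 565 → not valid
(91,354,423): 91+354 > 423 → valid
(382,427,768): 382+427 > 768 → valid
5 of the 8 triples form a triangle.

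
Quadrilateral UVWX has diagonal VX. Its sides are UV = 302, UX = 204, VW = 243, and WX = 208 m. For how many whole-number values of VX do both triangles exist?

From triangle UVX: 98 < VX < 506.
From triangle WVX: 35 < VX < 451.
Intersection: 98 < VX < 451, so integers 99 through 450: 352 values.

352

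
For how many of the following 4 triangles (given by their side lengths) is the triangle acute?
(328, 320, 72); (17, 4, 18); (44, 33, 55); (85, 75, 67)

1

(328,320,72): 72²+320² = 107584 = 328² → right
(17,4,18): 4²+17² = 305 < 324 = 18² → obtuse
(44,33,55): 33²+44² = 3025 = 55² → right
(85,75,67): 67²+75² = 10114 > 7225 = 85² → acute
1 of the 4 is acute.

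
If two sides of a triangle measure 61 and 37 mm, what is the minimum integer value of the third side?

The third side must be strictly greater than |61 − 37| = 24.
The smallest integer above 24 is 25.

25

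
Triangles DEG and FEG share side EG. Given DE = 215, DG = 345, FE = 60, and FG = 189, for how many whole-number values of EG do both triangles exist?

118

From triangle DEG: 130 < EG < 560.
From triangle FEG: 129 < EG < 249.
Intersection: 130 < EG < 249, so integers 131 through 248: 118 values.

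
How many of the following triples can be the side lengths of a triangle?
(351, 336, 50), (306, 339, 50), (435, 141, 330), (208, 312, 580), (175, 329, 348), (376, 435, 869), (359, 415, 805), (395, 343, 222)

(50,336,351): 50+336 > 351 → valid
(50,306,339): 50+306 > 339 → valid
(141,330,435): 141+330 > 435 → valid
(208,312,580): 208+312 ≤ 580 → not valid
(175,329,348): 175+329 > 348 → valid
(376,435,869): 376+435 ≤ 869 → not valid
(359,415,805): 359+415 ≤ 805 → not valid
(222,343,395): 222+343 > 395 → valid
5 of the 8 triples form a triangle.

5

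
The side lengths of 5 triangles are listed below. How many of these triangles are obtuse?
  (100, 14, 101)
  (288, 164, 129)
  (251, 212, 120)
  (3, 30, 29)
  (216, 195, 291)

4

(100,14,101): 14²+100² = 10196 < 10201 = 101² → obtuse
(288,164,129): 129²+164² = 43537 < 82944 = 288² → obtuse
(251,212,120): 120²+212² = 59344 < 63001 = 251² → obtuse
(3,30,29): 3²+29² = 850 < 900 = 30² → obtuse
(216,195,291): 195²+216² = 84681 = 291² → right
4 of the 5 are obtuse.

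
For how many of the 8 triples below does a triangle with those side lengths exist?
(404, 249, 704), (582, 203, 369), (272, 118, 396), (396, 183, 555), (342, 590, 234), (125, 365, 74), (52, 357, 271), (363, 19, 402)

(249,404,704): 249+404 ≤ 704 → not valid
(203,369,582): 203+369 ≤ 582 → not valid
(118,272,396): 118+272 ≤ 396 → not valid
(183,396,555): 183+396 > 555 → valid
(234,342,590): 234+342 ≤ 590 → not valid
(74,125,365): 74+125 ≤ 365 → not valid
(52,271,357): 52+271 ≤ 357 → not valid
(19,363,402): 19+363 ≤ 402 → not valid
1 of the 8 triples forms a triangle.

1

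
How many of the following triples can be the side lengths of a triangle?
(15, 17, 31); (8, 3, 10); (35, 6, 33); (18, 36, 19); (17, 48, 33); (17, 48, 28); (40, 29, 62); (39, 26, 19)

7

(15,17,31): 15+17 > 31 → valid
(3,8,10): 3+8 > 10 → valid
(6,33,35): 6+33 > 35 → valid
(18,19,36): 18+19 > 36 → valid
(17,33,48): 17+33 > 48 → valid
(17,28,48): 17+28 ≤ 48 → not valid
(29,40,62): 29+40 > 62 → valid
(19,26,39): 19+26 > 39 → valid
7 of the 8 triples form a triangle.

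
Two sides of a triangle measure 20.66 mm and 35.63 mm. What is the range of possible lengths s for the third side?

14.97 < s < 56.29 (mm)

By the triangle inequality, s must be less than 20.66 + 35.63 = 56.29 and greater than |20.66 − 35.63| = 14.97.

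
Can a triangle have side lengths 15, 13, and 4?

Yes

The longest side is 15, and the other two sum to 17.
Since 17 > 15, the triangle inequality holds.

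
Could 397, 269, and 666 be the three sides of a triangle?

No

The two shorter sides sum to 666, exactly equal to the longest side 666.
That gives only a degenerate (flat) triangle — the inequality must be strict.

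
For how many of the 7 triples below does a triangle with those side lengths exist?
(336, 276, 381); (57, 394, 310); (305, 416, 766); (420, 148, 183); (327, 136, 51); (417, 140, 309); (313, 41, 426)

(276,336,381): 276+336 > 381 → valid
(57,310,394): 57+310 ≤ 394 → not valid
(305,416,766): 305+416 ≤ 766 → not valid
(148,183,420): 148+183 ≤ 420 → not valid
(51,136,327): 51+136 ≤ 327 → not valid
(140,309,417): 140+309 > 417 → valid
(41,313,426): 41+313 ≤ 426 → not valid
2 of the 7 triples form a triangle.

2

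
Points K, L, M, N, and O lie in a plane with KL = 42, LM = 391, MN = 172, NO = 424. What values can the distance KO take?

0 ≤ KO ≤ 1029

The maximum is all hops collinear in one direction: 42 + 391 + 172 + 424 = 1029.
The longest hop is 424; the others sum to 605. Since 424 ≤ 605, the path can fold back on itself completely, so the minimum distance is 0.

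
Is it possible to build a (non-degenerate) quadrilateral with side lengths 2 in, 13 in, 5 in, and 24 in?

For a quadrilateral, each side must be shorter than the sum of the others.
Here the longest side is 24, but the remaining 3 sides sum to only 20.

No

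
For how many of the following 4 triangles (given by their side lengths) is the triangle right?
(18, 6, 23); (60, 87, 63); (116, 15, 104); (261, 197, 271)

1

(18,6,23): 6²+18² = 360 < 529 = 23² → obtuse
(60,87,63): 60²+63² = 7569 = 87² → right
(116,15,104): 15²+104² = 11041 < 13456 = 116² → obtuse
(261,197,271): 197²+261² = 106930 > 73441 = 271² → acute
1 of the 4 is right.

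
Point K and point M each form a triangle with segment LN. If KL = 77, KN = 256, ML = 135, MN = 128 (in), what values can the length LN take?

From triangle KLN: |77 − 256| < LN < 77 + 256, i.e. 179 < LN < 333.
From triangle MLN: 7 < LN < 263.
Both must hold, so LN lies in the intersection.

179 < LN < 263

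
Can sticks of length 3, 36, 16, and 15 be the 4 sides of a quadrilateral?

No

For a quadrilateral, each side must be shorter than the sum of the others.
Here the longest side is 36, but the remaining 3 sides sum to only 34.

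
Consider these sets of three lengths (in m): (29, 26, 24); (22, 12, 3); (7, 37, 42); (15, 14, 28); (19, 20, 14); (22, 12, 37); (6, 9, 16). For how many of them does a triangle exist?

4

(24,26,29): 24+26 > 29 → valid
(3,12,22): 3+12 ≤ 22 → not valid
(7,37,42): 7+37 > 42 → valid
(14,15,28): 14+15 > 28 → valid
(14,19,20): 14+19 > 20 → valid
(12,22,37): 12+22 ≤ 37 → not valid
(6,9,16): 6+9 ≤ 16 → not valid
4 of the 7 triples form a triangle.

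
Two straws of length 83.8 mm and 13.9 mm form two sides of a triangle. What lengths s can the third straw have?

69.9 < s < 97.7 (mm)

By the triangle inequality, s must be less than 83.8 + 13.9 = 97.7 and greater than |83.8 − 13.9| = 69.9.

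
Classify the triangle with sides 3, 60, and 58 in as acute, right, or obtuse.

obtuse

Compare the square of the longest side to the sum of squares of the other two: 3² + 58² = 3373 < 3600 = 60².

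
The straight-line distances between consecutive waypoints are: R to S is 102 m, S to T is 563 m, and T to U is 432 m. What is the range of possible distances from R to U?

The maximum is all hops collinear in one direction: 102 + 563 + 432 = 1097.
The longest hop is 563; the others sum to 534. Folding the others back against it leaves at least 563 − 534 = 29.

29 ≤ RU ≤ 1097 m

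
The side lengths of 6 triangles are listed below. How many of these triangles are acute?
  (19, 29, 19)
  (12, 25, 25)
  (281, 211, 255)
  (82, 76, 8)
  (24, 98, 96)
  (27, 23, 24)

(19,29,19): 19²+19² = 722 < 841 = 29² → obtuse
(12,25,25): 12²+25² = 769 > 625 = 25² → acute
(281,211,255): 211²+255² = 109546 > 78961 = 281² → acute
(82,76,8): 8²+76² = 5840 < 6724 = 82² → obtuse
(24,98,96): 24²+96² = 9792 > 9604 = 98² → acute
(27,23,24): 23²+24² = 1105 > 729 = 27² → acute
4 of the 6 are acute.

4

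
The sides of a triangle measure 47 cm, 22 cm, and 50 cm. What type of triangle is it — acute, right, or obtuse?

Compare the square of the longest side to the sum of squares of the other two: 22² + 47² = 2693 > 2500 = 50².

acute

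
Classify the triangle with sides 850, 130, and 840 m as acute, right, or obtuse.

right

Compare the square of the longest side to the sum of squares of the other two: 130² + 840² = 722500 = 850².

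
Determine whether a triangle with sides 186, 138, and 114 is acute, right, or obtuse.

Compare the square of the longest side to the sum of squares of the other two: 114² + 138² = 32040 < 34596 = 186².

obtuse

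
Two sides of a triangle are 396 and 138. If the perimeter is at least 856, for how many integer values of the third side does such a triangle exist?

Triangle inequality: 258 < x < 534. Perimeter ≥ 856 gives x ≥ 856 − 396 − 138 = 322.
So 322 ≤ x < 534; integers 322 through 533: 212 values.

212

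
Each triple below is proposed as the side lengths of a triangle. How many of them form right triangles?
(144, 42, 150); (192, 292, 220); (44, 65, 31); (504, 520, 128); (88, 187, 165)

(144,42,150): 42²+144² = 22500 = 150² → right
(192,292,220): 192²+220² = 85264 = 292² → right
(44,65,31): 31²+44² = 2897 < 4225 = 65² → obtuse
(504,520,128): 128²+504² = 270400 = 520² → right
(88,187,165): 88²+165² = 34969 = 187² → right
4 of the 5 are right.

4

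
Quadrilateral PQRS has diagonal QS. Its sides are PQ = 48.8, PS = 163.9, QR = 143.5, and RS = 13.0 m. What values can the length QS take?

130.5 < QS < 156.5

From triangle PQS: |48.8 − 163.9| < QS < 48.8 + 163.9, i.e. 115.1 < QS < 212.7.
From triangle RQS: 130.5 < QS < 156.5.
Both must hold, so QS lies in the intersection.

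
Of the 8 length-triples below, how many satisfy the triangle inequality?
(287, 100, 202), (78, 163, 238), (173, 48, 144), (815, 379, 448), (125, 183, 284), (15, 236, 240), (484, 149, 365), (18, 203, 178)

7

(100,202,287): 100+202 > 287 → valid
(78,163,238): 78+163 > 238 → valid
(48,144,173): 48+144 > 173 → valid
(379,448,815): 379+448 > 815 → valid
(125,183,284): 125+183 > 284 → valid
(15,236,240): 15+236 > 240 → valid
(149,365,484): 149+365 > 484 → valid
(18,178,203): 18+178 ≤ 203 → not valid
7 of the 8 triples form a triangle.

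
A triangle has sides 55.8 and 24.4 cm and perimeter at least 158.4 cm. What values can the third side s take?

78.2 ≤ s < 80.2

Triangle inequality alone gives 31.4 < s < 80.2.
The perimeter condition gives s ≥ 158.4 − 55.8 − 24.4 = 78.2.
Intersecting the two: 78.2 ≤ s < 80.2.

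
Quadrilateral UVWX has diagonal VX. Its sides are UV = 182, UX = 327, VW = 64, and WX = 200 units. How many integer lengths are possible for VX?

118

From triangle UVX: 145 < VX < 509.
From triangle WVX: 136 < VX < 264.
Intersection: 145 < VX < 264, so integers 146 through 263: 118 values.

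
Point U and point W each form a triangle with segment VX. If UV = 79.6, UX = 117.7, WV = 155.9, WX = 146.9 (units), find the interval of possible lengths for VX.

38.1 < VX < 197.3

From triangle UVX: |79.6 − 117.7| < VX < 79.6 + 117.7, i.e. 38.1 < VX < 197.3.
From triangle WVX: 9.0 < VX < 302.8.
Both must hold, so VX lies in the intersection.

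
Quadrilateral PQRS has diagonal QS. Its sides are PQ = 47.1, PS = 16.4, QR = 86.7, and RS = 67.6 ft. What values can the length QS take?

From triangle PQS: |47.1 − 16.4| < QS < 47.1 + 16.4, i.e. 30.7 < QS < 63.5.
From triangle RQS: 19.1 < QS < 154.3.
Both must hold, so QS lies in the intersection.

30.7 < QS < 63.5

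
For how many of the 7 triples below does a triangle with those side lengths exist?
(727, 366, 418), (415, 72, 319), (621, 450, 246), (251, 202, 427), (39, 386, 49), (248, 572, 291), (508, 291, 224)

4

(366,418,727): 366+418 > 727 → valid
(72,319,415): 72+319 ≤ 415 → not valid
(246,450,621): 246+450 > 621 → valid
(202,251,427): 202+251 > 427 → valid
(39,49,386): 39+49 ≤ 386 → not valid
(248,291,572): 248+291 ≤ 572 → not valid
(224,291,508): 224+291 > 508 → valid
4 of the 7 triples form a triangle.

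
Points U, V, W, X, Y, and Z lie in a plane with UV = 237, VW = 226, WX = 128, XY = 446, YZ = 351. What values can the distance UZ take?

0 ≤ UZ ≤ 1388

The maximum is all hops collinear in one direction: 237 + 226 + 128 + 446 + 351 = 1388.
The longest hop is 446; the others sum to 942. Since 446 ≤ 942, the path can fold back on itself completely, so the minimum distance is 0.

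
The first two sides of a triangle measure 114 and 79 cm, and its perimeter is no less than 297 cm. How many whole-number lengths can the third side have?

89

Triangle inequality: 35 < x < 193. Perimeter ≥ 297 gives x ≥ 297 − 114 − 79 = 104.
So 104 ≤ x < 193; integers 104 through 192: 89 values.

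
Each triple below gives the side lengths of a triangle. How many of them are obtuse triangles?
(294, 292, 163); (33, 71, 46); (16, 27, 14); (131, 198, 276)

3

(294,292,163): 163²+292² = 111833 > 86436 = 294² → acute
(33,71,46): 33²+46² = 3205 < 5041 = 71² → obtuse
(16,27,14): 14²+16² = 452 < 729 = 27² → obtuse
(131,198,276): 131²+198² = 56365 < 76176 = 276² → obtuse
3 of the 4 are obtuse.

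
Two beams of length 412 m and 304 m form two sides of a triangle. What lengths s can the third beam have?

108 < s < 716 (m)

By the triangle inequality, s must be less than 412 + 304 = 716 and greater than |412 − 304| = 108.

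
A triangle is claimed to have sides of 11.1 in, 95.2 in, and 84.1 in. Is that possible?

The two shorter sides sum to 95.2, exactly equal to the longest side 95.2.
That gives only a degenerate (flat) triangle — the inequality must be strict.

No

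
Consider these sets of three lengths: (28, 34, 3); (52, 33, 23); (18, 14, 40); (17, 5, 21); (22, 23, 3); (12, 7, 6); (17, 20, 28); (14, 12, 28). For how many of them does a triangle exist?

5

(3,28,34): 3+28 ≤ 34 → not valid
(23,33,52): 23+33 > 52 → valid
(14,18,40): 14+18 ≤ 40 → not valid
(5,17,21): 5+17 > 21 → valid
(3,22,23): 3+22 > 23 → valid
(6,7,12): 6+7 > 12 → valid
(17,20,28): 17+20 > 28 → valid
(12,14,28): 12+14 ≤ 28 → not valid
5 of the 8 triples form a triangle.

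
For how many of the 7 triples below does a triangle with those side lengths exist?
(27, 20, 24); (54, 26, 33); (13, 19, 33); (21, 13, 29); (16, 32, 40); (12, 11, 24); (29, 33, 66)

(20,24,27): 20+24 > 27 → valid
(26,33,54): 26+33 > 54 → valid
(13,19,33): 13+19 ≤ 33 → not valid
(13,21,29): 13+21 > 29 → valid
(16,32,40): 16+32 > 40 → valid
(11,12,24): 11+12 ≤ 24 → not valid
(29,33,66): 29+33 ≤ 66 → not valid
4 of the 7 triples form a triangle.

4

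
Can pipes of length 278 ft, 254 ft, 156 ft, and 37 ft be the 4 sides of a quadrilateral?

Yes

A quadrilateral exists iff every side is shorter than the sum of the others — equivalently, the longest side is less than the sum of the rest.
Longest side 278 < 447 (sum of the remaining 3), so yes.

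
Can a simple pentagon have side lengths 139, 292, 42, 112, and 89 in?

A pentagon exists iff every side is shorter than the sum of the others — equivalently, the longest side is less than the sum of the rest.
Longest side 292 < 382 (sum of the remaining 4), so yes.

Yes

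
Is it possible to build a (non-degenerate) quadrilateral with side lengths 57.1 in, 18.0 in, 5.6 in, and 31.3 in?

For a quadrilateral, each side must be shorter than the sum of the others.
Here the longest side is 57.1, but the remaining 3 sides sum to only 54.9.

No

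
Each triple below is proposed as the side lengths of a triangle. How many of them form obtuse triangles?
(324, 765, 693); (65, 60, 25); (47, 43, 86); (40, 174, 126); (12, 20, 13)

2

(324,765,693): 324²+693² = 585225 = 765² → right
(65,60,25): 25²+60² = 4225 = 65² → right
(47,43,86): 43²+47² = 4058 < 7396 = 86² → obtuse
(40,174,126): 40+126 ≤ 174, not a triangle
(12,20,13): 12²+13² = 313 < 400 = 20² → obtuse
2 of the 5 are obtuse.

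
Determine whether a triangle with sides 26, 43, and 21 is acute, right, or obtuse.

obtuse

Compare the square of the longest side to the sum of squares of the other two: 21² + 26² = 1117 < 1849 = 43².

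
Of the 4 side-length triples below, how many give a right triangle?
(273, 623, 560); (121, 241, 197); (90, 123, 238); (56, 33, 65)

2

(273,623,560): 273²+560² = 388129 = 623² → right
(121,241,197): 121²+197² = 53450 < 58081 = 241² → obtuse
(90,123,238): 90+123 ≤ 238, not a triangle
(56,33,65): 33²+56² = 4225 = 65² → right
2 of the 4 are right.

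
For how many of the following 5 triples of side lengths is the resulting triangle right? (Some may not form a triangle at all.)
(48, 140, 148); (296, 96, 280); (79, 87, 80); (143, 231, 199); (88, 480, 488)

(48,140,148): 48²+140² = 21904 = 148² → right
(296,96,280): 96²+280² = 87616 = 296² → right
(79,87,80): 79²+80² = 12641 > 7569 = 87² → acute
(143,231,199): 143²+199² = 60050 > 53361 = 231² → acute
(88,480,488): 88²+480² = 238144 = 488² → right
3 of the 5 are right.

3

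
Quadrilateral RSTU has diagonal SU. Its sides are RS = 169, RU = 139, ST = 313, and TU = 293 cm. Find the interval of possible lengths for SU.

30 < SU < 308

From triangle RSU: |169 − 139| < SU < 169 + 139, i.e. 30 < SU < 308.
From triangle TSU: 20 < SU < 606.
Both must hold, so SU lies in the intersection.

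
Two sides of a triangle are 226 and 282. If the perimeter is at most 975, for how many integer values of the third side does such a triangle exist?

411

Triangle inequality: 56 < x < 508. Perimeter ≤ 975 gives x ≤ 975 − 226 − 282 = 467.
So 56 < x ≤ 467; integers 57 through 467: 411 values.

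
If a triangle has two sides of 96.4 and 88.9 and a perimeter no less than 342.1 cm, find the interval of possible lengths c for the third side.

156.8 ≤ c < 185.3

Triangle inequality alone gives 7.5 < c < 185.3.
The perimeter condition gives c ≥ 342.1 − 96.4 − 88.9 = 156.8.
Intersecting the two: 156.8 ≤ c < 185.3.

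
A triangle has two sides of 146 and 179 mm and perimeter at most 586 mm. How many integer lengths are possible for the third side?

Triangle inequality: 33 < x < 325. Perimeter ≤ 586 gives x ≤ 586 − 146 − 179 = 261.
So 33 < x ≤ 261; integers 34 through 261: 228 values.

228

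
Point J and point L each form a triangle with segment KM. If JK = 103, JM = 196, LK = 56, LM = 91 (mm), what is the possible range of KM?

From triangle JKM: |103 − 196| < KM < 103 + 196, i.e. 93 < KM < 299.
From triangle LKM: 35 < KM < 147.
Both must hold, so KM lies in the intersection.

93 < KM < 147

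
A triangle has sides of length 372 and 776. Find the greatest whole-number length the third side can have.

The third side must be strictly less than 372 + 776 = 1148.
The largest integer below 1148 is 1147.

1147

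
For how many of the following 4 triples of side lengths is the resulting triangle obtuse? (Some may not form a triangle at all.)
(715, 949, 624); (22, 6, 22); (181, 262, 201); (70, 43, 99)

1

(715,949,624): 624²+715² = 900601 = 949² → right
(22,6,22): 6²+22² = 520 > 484 = 22² → acute
(181,262,201): 181²+201² = 73162 > 68644 = 262² → acute
(70,43,99): 43²+70² = 6749 < 9801 = 99² → obtuse
1 of the 4 is obtuse.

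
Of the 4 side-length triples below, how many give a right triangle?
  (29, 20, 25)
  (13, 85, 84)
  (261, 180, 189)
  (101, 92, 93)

(29,20,25): 20²+25² = 1025 > 841 = 29² → acute
(13,85,84): 13²+84² = 7225 = 85² → right
(261,180,189): 180²+189² = 68121 = 261² → right
(101,92,93): 92²+93² = 17113 > 10201 = 101² → acute
2 of the 4 are right.

2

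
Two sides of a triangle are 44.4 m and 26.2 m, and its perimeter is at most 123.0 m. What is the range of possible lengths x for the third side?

Triangle inequality alone gives 18.2 < x < 70.6.
The perimeter condition gives x ≤ 123.0 − 44.4 − 26.2 = 52.4.
Intersecting the two: 18.2 < x ≤ 52.4.

18.2 < x ≤ 52.4 m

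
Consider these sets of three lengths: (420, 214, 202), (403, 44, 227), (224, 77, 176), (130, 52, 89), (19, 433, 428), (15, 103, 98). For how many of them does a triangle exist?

4

(202,214,420): 202+214 ≤ 420 → not valid
(44,227,403): 44+227 ≤ 403 → not valid
(77,176,224): 77+176 > 224 → valid
(52,89,130): 52+89 > 130 → valid
(19,428,433): 19+428 > 433 → valid
(15,98,103): 15+98 > 103 → valid
4 of the 6 triples form a triangle.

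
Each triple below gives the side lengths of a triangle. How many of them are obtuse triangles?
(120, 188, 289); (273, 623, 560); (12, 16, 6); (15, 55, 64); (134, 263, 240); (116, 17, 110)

4

(120,188,289): 120²+188² = 49744 < 83521 = 289² → obtuse
(273,623,560): 273²+560² = 388129 = 623² → right
(12,16,6): 6²+12² = 180 < 256 = 16² → obtuse
(15,55,64): 15²+55² = 3250 < 4096 = 64² → obtuse
(134,263,240): 134²+240² = 75556 > 69169 = 263² → acute
(116,17,110): 17²+110² = 12389 < 13456 = 116² → obtuse
4 of the 6 are obtuse.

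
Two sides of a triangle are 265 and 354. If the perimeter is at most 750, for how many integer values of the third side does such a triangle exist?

42

Triangle inequality: 89 < x < 619. Perimeter ≤ 750 gives x ≤ 750 − 265 − 354 = 131.
So 89 < x ≤ 131; integers 90 through 131: 42 values.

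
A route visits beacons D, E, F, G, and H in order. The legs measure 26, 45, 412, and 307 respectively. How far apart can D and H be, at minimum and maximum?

34 ≤ DH ≤ 790

The maximum is all hops collinear in one direction: 26 + 45 + 412 + 307 = 790.
The longest hop is 412; the others sum to 378. Folding the others back against it leaves at least 412 − 378 = 34.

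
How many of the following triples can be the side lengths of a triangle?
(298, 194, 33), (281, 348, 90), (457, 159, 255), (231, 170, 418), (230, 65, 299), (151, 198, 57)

2

(33,194,298): 33+194 ≤ 298 → not valid
(90,281,348): 90+281 > 348 → valid
(159,255,457): 159+255 ≤ 457 → not valid
(170,231,418): 170+231 ≤ 418 → not valid
(65,230,299): 65+230 ≤ 299 → not valid
(57,151,198): 57+151 > 198 → valid
2 of the 6 triples form a triangle.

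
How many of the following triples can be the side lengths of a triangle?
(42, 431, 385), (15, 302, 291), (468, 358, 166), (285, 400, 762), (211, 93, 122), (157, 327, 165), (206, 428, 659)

3

(42,385,431): 42+385 ≤ 431 → not valid
(15,291,302): 15+291 > 302 → valid
(166,358,468): 166+358 > 468 → valid
(285,400,762): 285+400 ≤ 762 → not valid
(93,122,211): 93+122 > 211 → valid
(157,165,327): 157+165 ≤ 327 → not valid
(206,428,659): 206+428 ≤ 659 → not valid
3 of the 7 triples form a triangle.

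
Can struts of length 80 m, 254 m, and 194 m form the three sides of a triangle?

Yes

The longest side is 254, and the other two sum to 274.
Since 274 > 254, the triangle inequality holds.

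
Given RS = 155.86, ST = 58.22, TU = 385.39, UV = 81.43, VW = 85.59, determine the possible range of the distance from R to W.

4.29 ≤ RW ≤ 766.49

The maximum is all hops collinear in one direction: 155.86 + 58.22 + 385.39 + 81.43 + 85.59 = 766.49.
The longest hop is 385.39; the others sum to 381.10. Folding the others back against it leaves at least 385.39 − 381.10 = 4.29.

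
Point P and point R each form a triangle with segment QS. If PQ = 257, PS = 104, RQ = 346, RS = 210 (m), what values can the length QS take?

From triangle PQS: |257 − 104| < QS < 257 + 104, i.e. 153 < QS < 361.
From triangle RQS: 136 < QS < 556.
Both must hold, so QS lies in the intersection.

153 < QS < 361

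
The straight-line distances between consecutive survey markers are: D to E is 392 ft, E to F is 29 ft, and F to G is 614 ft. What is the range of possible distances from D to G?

The maximum is all hops collinear in one direction: 392 + 29 + 614 = 1035.
The longest hop is 614; the others sum to 421. Folding the others back against it leaves at least 614 − 421 = 193.

193 ≤ DG ≤ 1035 ft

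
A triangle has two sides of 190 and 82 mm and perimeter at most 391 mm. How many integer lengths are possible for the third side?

Triangle inequality: 108 < x < 272. Perimeter ≤ 391 gives x ≤ 391 − 190 − 82 = 119.
So 108 < x ≤ 119; integers 109 through 119: 11 values.

11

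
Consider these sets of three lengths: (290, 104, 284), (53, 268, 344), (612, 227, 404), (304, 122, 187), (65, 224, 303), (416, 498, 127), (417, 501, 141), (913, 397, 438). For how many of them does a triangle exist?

5

(104,284,290): 104+284 > 290 → valid
(53,268,344): 53+268 ≤ 344 → not valid
(227,404,612): 227+404 > 612 → valid
(122,187,304): 122+187 > 304 → valid
(65,224,303): 65+224 ≤ 303 → not valid
(127,416,498): 127+416 > 498 → valid
(141,417,501): 141+417 > 501 → valid
(397,438,913): 397+438 ≤ 913 → not valid
5 of the 8 triples form a triangle.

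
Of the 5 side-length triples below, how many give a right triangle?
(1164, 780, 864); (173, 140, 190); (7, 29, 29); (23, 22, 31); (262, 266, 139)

(1164,780,864): 780²+864² = 1354896 = 1164² → right
(173,140,190): 140²+173² = 49529 > 36100 = 190² → acute
(7,29,29): 7²+29² = 890 > 841 = 29² → acute
(23,22,31): 22²+23² = 1013 > 961 = 31² → acute
(262,266,139): 139²+262² = 87965 > 70756 = 266² → acute
1 of the 5 is right.

1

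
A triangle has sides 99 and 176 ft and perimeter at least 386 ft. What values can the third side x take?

111 ≤ x < 275

Triangle inequality alone gives 77 < x < 275.
The perimeter condition gives x ≥ 386 − 99 − 176 = 111.
Intersecting the two: 111 ≤ x < 275.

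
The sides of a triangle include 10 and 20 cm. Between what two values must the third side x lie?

10 < x < 30 (cm)

By the triangle inequality, x must be less than 10 + 20 = 30 and greater than |10 − 20| = 10.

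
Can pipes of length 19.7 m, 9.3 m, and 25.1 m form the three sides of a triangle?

The longest side is 25.1, and the other two sum to 29.0.
Since 29.0 > 25.1, the triangle inequality holds.

Yes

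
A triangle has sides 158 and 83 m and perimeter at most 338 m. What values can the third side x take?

75 < x ≤ 97

Triangle inequality alone gives 75 < x < 241.
The perimeter condition gives x ≤ 338 − 158 − 83 = 97.
Intersecting the two: 75 < x ≤ 97.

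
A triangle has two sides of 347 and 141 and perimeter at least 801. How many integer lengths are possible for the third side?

175

Triangle inequality: 206 < x < 488. Perimeter ≥ 801 gives x ≥ 801 − 347 − 141 = 313.
So 313 ≤ x < 488; integers 313 through 487: 175 values.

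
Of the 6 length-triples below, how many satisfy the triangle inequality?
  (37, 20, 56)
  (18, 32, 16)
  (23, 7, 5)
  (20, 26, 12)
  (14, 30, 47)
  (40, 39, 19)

4

(20,37,56): 20+37 > 56 → valid
(16,18,32): 16+18 > 32 → valid
(5,7,23): 5+7 ≤ 23 → not valid
(12,20,26): 12+20 > 26 → valid
(14,30,47): 14+30 ≤ 47 → not valid
(19,39,40): 19+39 > 40 → valid
4 of the 6 triples form a triangle.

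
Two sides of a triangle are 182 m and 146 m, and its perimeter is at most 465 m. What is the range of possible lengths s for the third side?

36 < s ≤ 137

Triangle inequality alone gives 36 < s < 328.
The perimeter condition gives s ≤ 465 − 182 − 146 = 137.
Intersecting the two: 36 < s ≤ 137.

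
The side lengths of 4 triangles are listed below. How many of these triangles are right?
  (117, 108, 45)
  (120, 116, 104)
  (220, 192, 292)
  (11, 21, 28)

(117,108,45): 45²+108² = 13689 = 117² → right
(120,116,104): 104²+116² = 24272 > 14400 = 120² → acute
(220,192,292): 192²+220² = 85264 = 292² → right
(11,21,28): 11²+21² = 562 < 784 = 28² → obtuse
2 of the 4 are right.

2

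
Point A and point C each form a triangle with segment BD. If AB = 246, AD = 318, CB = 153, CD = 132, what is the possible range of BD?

From triangle ABD: |246 − 318| < BD < 246 + 318, i.e. 72 < BD < 564.
From triangle CBD: 21 < BD < 285.
Both must hold, so BD lies in the intersection.

72 < BD < 285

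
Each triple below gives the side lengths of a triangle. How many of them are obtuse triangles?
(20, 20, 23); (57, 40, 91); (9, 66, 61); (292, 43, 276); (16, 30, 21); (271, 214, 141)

5

(20,20,23): 20²+20² = 800 > 529 = 23² → acute
(57,40,91): 40²+57² = 4849 < 8281 = 91² → obtuse
(9,66,61): 9²+61² = 3802 < 4356 = 66² → obtuse
(292,43,276): 43²+276² = 78025 < 85264 = 292² → obtuse
(16,30,21): 16²+21² = 697 < 900 = 30² → obtuse
(271,214,141): 141²+214² = 65677 < 73441 = 271² → obtuse
5 of the 6 are obtuse.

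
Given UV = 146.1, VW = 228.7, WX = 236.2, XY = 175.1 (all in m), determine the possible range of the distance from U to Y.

0 ≤ UY ≤ 786.1 m

The maximum is all hops collinear in one direction: 146.1 + 228.7 + 236.2 + 175.1 = 786.1.
The longest hop is 236.2; the others sum to 549.9. Since 236.2 ≤ 549.9, the path can fold back on itself completely, so the minimum distance is 0.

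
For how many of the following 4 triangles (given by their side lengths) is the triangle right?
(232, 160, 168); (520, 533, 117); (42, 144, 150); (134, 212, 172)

3

(232,160,168): 160²+168² = 53824 = 232² → right
(520,533,117): 117²+520² = 284089 = 533² → right
(42,144,150): 42²+144² = 22500 = 150² → right
(134,212,172): 134²+172² = 47540 > 44944 = 212² → acute
3 of the 4 are right.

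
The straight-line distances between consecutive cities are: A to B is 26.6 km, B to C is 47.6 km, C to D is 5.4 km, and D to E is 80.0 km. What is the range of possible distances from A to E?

0.4 ≤ AE ≤ 159.6 km

The maximum is all hops collinear in one direction: 26.6 + 47.6 + 5.4 + 80.0 = 159.6.
The longest hop is 80.0; the others sum to 79.6. Folding the others back against it leaves at least 80.0 − 79.6 = 0.4.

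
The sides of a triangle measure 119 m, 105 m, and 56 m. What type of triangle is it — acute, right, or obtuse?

right

Compare the square of the longest side to the sum of squares of the other two: 56² + 105² = 14161 = 119².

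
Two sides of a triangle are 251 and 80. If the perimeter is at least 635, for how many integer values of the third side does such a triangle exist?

Triangle inequality: 171 < x < 331. Perimeter ≥ 635 gives x ≥ 635 − 251 − 80 = 304.
So 304 ≤ x < 331; integers 304 through 330: 27 values.

27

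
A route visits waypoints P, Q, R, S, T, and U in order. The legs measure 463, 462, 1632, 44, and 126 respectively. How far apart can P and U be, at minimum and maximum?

The maximum is all hops collinear in one direction: 463 + 462 + 1632 + 44 + 126 = 2727.
The longest hop is 1632; the others sum to 1095. Folding the others back against it leaves at least 1632 − 1095 = 537.

537 ≤ PU ≤ 2727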